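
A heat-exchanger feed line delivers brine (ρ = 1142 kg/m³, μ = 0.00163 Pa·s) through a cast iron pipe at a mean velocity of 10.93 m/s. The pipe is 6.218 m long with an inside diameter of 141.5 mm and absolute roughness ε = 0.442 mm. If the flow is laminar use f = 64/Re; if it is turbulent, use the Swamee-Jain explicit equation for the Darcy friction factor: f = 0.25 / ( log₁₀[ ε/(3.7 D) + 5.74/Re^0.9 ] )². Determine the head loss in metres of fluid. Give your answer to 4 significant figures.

h_f ≈ 7.131 m

Reynolds number Re = ρVD/μ = 1142 · 10.93 · 0.1415 / 0.00163 = 1.084e+06.
Re > 4000 → turbulent. Relative roughness ε/D = 0.000442/0.1415 = 0.00312. Swamee-Jain: f = 0.25/(log₁₀[0.00312/3.7 + 5.74/1.084e+06^0.9])² = 0.25/(log₁₀[0.000844 + 2.13e-05])² = 0.25/(-3.063)² = 0.02665.
Darcy-Weisbach: ΔP = f(L/D)(ρV²/2) = 0.02665·(6.218/0.1415)·(1142·10.93²/2) = 0.02665·43.94·6.821e+04 = 7.989e+04 Pa.
Head loss h_f = ΔP/(ρg) = 7.989e+04/(1142·9.81) = 7.131 m.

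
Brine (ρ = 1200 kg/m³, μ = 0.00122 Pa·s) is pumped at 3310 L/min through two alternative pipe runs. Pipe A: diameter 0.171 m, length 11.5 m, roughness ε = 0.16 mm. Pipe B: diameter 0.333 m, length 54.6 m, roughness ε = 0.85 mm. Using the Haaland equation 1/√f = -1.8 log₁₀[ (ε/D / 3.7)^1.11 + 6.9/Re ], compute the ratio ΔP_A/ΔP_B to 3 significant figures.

ΔP_A/ΔP_B ≈ 4.60

Pipe A: V = Q/A = 0.05517/0.02297 = 2.402 m/s; Re = 4.04e+05; ε/D = 0.000936; Haaland → f = 0.02003; ΔP_A = f(L/D)(ρV²/2) = 4664 Pa.
Pipe B: V = Q/A = 0.05517/0.08709 = 0.6334 m/s; Re = 2.075e+05; ε/D = 0.00255; Haaland → f = 0.02571; ΔP_B = f(L/D)(ρV²/2) = 1015 Pa.
ΔP_A/ΔP_B = 4664/1015 = 4.60.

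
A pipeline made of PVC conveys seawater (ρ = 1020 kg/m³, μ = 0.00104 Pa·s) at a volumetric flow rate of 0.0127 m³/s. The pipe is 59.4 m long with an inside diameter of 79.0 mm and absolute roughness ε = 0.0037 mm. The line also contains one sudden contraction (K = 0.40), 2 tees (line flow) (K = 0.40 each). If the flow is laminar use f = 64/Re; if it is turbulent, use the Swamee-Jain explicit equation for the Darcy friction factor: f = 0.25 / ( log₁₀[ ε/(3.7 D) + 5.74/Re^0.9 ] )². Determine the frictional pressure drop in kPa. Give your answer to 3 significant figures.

ΔP ≈ 45.1 kPa

Cross-sectional area A = πD²/4 = π(0.079)²/4 = 0.004902 m²; mean velocity V = Q/A = 0.0127/0.004902 = 2.591 m/s.
Reynolds number Re = ρVD/μ = 1020 · 2.591 · 0.079 / 0.00104 = 2.007e+05.
Re > 4000 → turbulent. Relative roughness ε/D = 3.7e-06/0.079 = 4.68e-05. Swamee-Jain: f = 0.25/(log₁₀[4.68e-05/3.7 + 5.74/2.007e+05^0.9])² = 0.25/(log₁₀[1.27e-05 + 9.69e-05])² = 0.25/(-3.96)² = 0.01594.
Total minor-loss coefficient ΣK = 1·0.4 + 2·0.4 = 1.2.
ΔP = [f·L/D + ΣK]·(ρV²/2) = [0.01594·59.4/0.079 + 1.2]·(1020·2.591²/2) = [11.99 + 1.2]·3424 = 4.514e+04 Pa.
ΔP = 4.514e+04 Pa = 45.1 kPa.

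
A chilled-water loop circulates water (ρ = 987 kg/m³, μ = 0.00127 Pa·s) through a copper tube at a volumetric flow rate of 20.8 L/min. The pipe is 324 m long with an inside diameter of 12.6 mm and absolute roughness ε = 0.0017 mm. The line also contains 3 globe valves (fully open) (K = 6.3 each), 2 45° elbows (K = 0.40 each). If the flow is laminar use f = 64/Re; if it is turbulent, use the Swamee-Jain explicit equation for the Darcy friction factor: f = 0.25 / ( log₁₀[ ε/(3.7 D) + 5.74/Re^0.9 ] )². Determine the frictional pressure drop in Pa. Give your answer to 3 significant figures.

ΔP ≈ 2.46×10^6 Pa

Q = 20.8 L/min = 20.8/60000 = 0.0003467 m³/s.
Cross-sectional area A = πD²/4 = π(0.0126)²/4 = 0.0001247 m²; mean velocity V = Q/A = 0.0003467/0.0001247 = 2.78 m/s.
Reynolds number Re = ρVD/μ = 987 · 2.78 · 0.0126 / 0.00127 = 2.722e+04.
Re > 4000 → turbulent. Relative roughness ε/D = 1.7e-06/0.0126 = 0.000135. Swamee-Jain: f = 0.25/(log₁₀[0.000135/3.7 + 5.74/2.722e+04^0.9])² = 0.25/(log₁₀[3.65e-05 + 0.000585])² = 0.25/(-3.206)² = 0.02432.
Total minor-loss coefficient ΣK = 3·6.3 + 2·0.4 = 19.7.
ΔP = [f·L/D + ΣK]·(ρV²/2) = [0.02432·324/0.0126 + 19.7]·(987·2.78²/2) = [625.3 + 19.7]·3815 = 2.46e+06 Pa.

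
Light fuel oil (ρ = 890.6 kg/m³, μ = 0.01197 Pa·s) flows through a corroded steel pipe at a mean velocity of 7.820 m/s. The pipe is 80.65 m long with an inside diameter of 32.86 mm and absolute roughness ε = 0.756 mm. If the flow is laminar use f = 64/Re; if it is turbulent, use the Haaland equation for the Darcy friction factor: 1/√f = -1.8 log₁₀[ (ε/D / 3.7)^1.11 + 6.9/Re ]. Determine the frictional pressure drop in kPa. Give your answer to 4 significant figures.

Reynolds number Re = ρVD/μ = 890.6 · 7.82 · 0.03286 / 0.012 = 1.912e+04.
Re > 4000 → turbulent. Relative roughness ε/D = 0.000756/0.03286 = 0.023. Haaland: 1/√f = -1.8 log₁₀[(0.023/3.7)^1.11 + 6.9/1.912e+04] = -1.8 log₁₀[0.00356 + 0.000361] = 4.333, so f = 0.05327.
Darcy-Weisbach: ΔP = f(L/D)(ρV²/2) = 0.05327·(80.65/0.03286)·(890.6·7.82²/2) = 0.05327·2454·2.723e+04 = 3.56e+06 Pa.
ΔP = 3.56e+06 Pa = 3560 kPa.

ΔP ≈ 3560 kPa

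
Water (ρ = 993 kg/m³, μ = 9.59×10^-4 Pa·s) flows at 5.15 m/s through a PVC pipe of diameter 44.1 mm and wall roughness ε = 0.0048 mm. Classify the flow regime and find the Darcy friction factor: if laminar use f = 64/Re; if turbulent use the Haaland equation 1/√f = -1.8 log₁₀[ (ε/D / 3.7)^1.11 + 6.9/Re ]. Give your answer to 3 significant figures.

f ≈ 0.0159

Re = ρVD/μ = 993·5.15·0.0441/0.000959 = 2.352e+05.
Re > 4000 → turbulent. ε/D = 4.8e-06/0.0441 = 0.000109; Haaland: 1/√f = -1.8 log₁₀[9.34e-06 + 2.93e-05] = 7.943, so f = 0.01585.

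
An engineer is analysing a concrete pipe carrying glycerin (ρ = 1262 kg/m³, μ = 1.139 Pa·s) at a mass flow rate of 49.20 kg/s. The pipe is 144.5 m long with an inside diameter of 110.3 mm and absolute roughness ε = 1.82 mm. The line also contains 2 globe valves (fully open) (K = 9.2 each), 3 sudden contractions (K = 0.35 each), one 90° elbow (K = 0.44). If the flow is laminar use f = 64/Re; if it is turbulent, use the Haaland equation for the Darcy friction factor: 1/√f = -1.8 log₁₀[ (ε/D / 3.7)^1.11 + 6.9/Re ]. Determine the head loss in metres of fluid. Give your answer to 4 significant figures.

h_f ≈ 159.5 m

A = πD²/4 = π(0.1103)²/4 = 0.009555 m²; mean velocity V = ṁ/(ρA) = 49.2/(1262 · 0.009555) = 4.08 m/s.
Reynolds number Re = ρVD/μ = 1262 · 4.08 · 0.1103 / 1.14 = 498.6.
Re < 2300 → laminar flow, so f = 64/Re = 64/498.6 = 0.1284 (the turbulent correlation is not needed).
Total minor-loss coefficient ΣK = 2·9.2 + 3·0.35 + 1·0.44 = 19.9.
ΔP = [f·L/D + ΣK]·(ρV²/2) = [0.1284·144.5/0.1103 + 19.9]·(1262·4.08²/2) = [168.1 + 19.9]·1.05e+04 = 1.975e+06 Pa.
Head loss h_f = ΔP/(ρg) = 1.975e+06/(1262·9.81) = 159.5 m.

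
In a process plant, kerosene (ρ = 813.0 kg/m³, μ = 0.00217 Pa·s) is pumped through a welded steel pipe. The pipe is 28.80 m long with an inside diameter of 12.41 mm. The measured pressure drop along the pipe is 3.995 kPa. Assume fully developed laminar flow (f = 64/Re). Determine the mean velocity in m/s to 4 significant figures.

V ≈ 0.3077 m/s

For laminar flow, f = 64/Re with Re = ρVD/μ, so Darcy-Weisbach reduces to ΔP = 32μLV/D². Solving for V: V = ΔP·D²/(32μL) = 3995·(0.01241)²/(32·0.00217·28.8) = 0.3077 m/s.
Check: Re = ρVD/μ = 813·0.3077·0.01241/0.00217 = 1430 < 2300, so the laminar assumption holds.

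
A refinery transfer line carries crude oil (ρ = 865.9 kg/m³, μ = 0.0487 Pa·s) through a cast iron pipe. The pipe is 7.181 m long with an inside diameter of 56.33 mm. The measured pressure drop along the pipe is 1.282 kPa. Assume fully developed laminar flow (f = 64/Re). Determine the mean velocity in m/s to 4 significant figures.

For laminar flow, f = 64/Re with Re = ρVD/μ, so Darcy-Weisbach reduces to ΔP = 32μLV/D². Solving for V: V = ΔP·D²/(32μL) = 1282·(0.05633)²/(32·0.0487·7.181) = 0.3635 m/s.
Check: Re = ρVD/μ = 865.9·0.3635·0.05633/0.0487 = 364.1 < 2300, so the laminar assumption holds.

V ≈ 0.3635 m/s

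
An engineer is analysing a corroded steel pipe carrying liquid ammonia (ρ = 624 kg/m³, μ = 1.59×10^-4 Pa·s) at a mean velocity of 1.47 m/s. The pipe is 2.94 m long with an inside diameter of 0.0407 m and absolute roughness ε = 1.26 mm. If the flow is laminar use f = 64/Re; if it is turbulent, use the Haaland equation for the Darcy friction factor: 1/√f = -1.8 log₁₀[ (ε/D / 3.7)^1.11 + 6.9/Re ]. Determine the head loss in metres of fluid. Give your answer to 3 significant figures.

Reynolds number Re = ρVD/μ = 624 · 1.47 · 0.0407 / 0.000159 = 2.348e+05.
Re > 4000 → turbulent. Relative roughness ε/D = 0.00126/0.0407 = 0.031. Haaland: 1/√f = -1.8 log₁₀[(0.031/3.7)^1.11 + 6.9/2.348e+05] = -1.8 log₁₀[0.00494 + 2.94e-05] = 4.146, so f = 0.05817.
Darcy-Weisbach: ΔP = f(L/D)(ρV²/2) = 0.05817·(2.94/0.0407)·(624·1.47²/2) = 0.05817·72.24·674.2 = 2833 Pa.
Head loss h_f = ΔP/(ρg) = 2833/(624·9.81) = 0.463 m.

h_f ≈ 0.463 m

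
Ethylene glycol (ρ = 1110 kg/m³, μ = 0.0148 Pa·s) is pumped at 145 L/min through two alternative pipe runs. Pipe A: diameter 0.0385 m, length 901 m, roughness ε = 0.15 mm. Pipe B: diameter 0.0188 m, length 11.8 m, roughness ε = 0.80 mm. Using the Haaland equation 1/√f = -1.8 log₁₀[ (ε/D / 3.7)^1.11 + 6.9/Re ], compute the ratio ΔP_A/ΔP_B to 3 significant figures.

ΔP_A/ΔP_B ≈ 1.23

Pipe A: V = Q/A = 0.002417/0.001164 = 2.076 m/s; Re = 5994; ε/D = 0.0039; Haaland → f = 0.03984; ΔP_A = f(L/D)(ρV²/2) = 2.23e+06 Pa.
Pipe B: V = Q/A = 0.002417/0.0002776 = 8.706 m/s; Re = 1.228e+04; ε/D = 0.0426; Haaland → f = 0.06872; ΔP_B = f(L/D)(ρV²/2) = 1.814e+06 Pa.
ΔP_A/ΔP_B = 2.23e+06/1.814e+06 = 1.23.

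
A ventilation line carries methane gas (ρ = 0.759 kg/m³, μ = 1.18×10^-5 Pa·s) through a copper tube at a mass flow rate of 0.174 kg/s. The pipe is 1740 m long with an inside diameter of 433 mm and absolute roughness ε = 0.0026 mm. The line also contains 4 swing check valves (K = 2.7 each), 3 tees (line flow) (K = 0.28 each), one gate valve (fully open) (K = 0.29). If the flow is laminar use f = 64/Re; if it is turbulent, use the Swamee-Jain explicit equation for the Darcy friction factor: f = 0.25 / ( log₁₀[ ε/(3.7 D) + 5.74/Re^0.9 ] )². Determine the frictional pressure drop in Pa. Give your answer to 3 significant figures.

A = πD²/4 = π(0.433)²/4 = 0.1473 m²; mean velocity V = ṁ/(ρA) = 0.174/(0.759 · 0.1473) = 1.557 m/s.
Reynolds number Re = ρVD/μ = 0.759 · 1.557 · 0.433 / 1.18e-05 = 4.336e+04.
Re > 4000 → turbulent. Relative roughness ε/D = 2.6e-06/0.433 = 6e-06. Swamee-Jain: f = 0.25/(log₁₀[6e-06/3.7 + 5.74/4.336e+04^0.9])² = 0.25/(log₁₀[1.62e-06 + 0.000385])² = 0.25/(-3.413)² = 0.02147.
Total minor-loss coefficient ΣK = 4·2.7 + 3·0.28 + 1·0.29 = 11.9.
ΔP = [f·L/D + ΣK]·(ρV²/2) = [0.02147·1740/0.433 + 11.9]·(0.759·1.557²/2) = [86.26 + 11.9]·0.9198 = 90.32 Pa.

ΔP ≈ 90.3 Pa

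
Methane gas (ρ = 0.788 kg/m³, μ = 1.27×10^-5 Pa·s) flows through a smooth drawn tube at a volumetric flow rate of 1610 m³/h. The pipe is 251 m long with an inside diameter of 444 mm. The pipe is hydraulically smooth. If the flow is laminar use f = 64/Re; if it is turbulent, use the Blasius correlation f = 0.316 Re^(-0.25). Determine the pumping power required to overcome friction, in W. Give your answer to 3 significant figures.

P ≈ 15.6 W

Q = 1610 m³/h = 1610/3600 = 0.4472 m³/s.
Cross-sectional area A = πD²/4 = π(0.444)²/4 = 0.1548 m²; mean velocity V = Q/A = 0.4472/0.1548 = 2.888 m/s.
Reynolds number Re = ρVD/μ = 0.788 · 2.888 · 0.444 / 1.27e-05 = 7.957e+04.
Re > 4000 → turbulent. Smooth-pipe (Blasius): f = 0.316 Re^(-0.25) = 0.316/(7.957e+04)^0.25 = 0.01881.
Darcy-Weisbach: ΔP = f(L/D)(ρV²/2) = 0.01881·(251/0.444)·(0.788·2.888²/2) = 0.01881·565.3·3.287 = 34.96 Pa.
Pumping power P = QΔP = 0.4472·34.96 = 15.64 W = 15.6 W.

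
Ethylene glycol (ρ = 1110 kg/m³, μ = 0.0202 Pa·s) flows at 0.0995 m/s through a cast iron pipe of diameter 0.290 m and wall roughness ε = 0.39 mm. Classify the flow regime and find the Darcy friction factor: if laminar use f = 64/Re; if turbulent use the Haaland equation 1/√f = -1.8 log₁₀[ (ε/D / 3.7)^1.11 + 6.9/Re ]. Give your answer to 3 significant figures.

Re = ρVD/μ = 1110·0.0995·0.29/0.0202 = 1586.
Re < 2300 → laminar, so f = 64/Re = 0.04036 (roughness is irrelevant in laminar flow).

f ≈ 0.0404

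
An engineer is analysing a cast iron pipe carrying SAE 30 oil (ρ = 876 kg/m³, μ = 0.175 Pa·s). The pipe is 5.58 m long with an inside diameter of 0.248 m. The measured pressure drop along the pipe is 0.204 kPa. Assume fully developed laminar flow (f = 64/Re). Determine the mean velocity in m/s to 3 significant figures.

For laminar flow, f = 64/Re with Re = ρVD/μ, so Darcy-Weisbach reduces to ΔP = 32μLV/D². Solving for V: V = ΔP·D²/(32μL) = 204·(0.248)²/(32·0.175·5.58) = 0.4015 m/s.
Check: Re = ρVD/μ = 876·0.4015·0.248/0.175 = 498.5 < 2300, so the laminar assumption holds.

V ≈ 0.402 m/s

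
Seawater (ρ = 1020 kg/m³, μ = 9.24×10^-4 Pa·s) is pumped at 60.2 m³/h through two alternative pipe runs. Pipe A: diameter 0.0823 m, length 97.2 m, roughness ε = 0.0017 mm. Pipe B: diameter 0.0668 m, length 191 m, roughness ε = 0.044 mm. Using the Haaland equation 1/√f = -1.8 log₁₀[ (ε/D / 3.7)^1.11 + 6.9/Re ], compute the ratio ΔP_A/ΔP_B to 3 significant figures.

Pipe A: V = Q/A = 0.01672/0.00532 = 3.143 m/s; Re = 2.856e+05; ε/D = 2.07e-05; Haaland → f = 0.01464; ΔP_A = f(L/D)(ρV²/2) = 8.715e+04 Pa.
Pipe B: V = Q/A = 0.01672/0.003505 = 4.771 m/s; Re = 3.518e+05; ε/D = 0.000659; Haaland → f = 0.01879; ΔP_B = f(L/D)(ρV²/2) = 6.237e+05 Pa.
ΔP_A/ΔP_B = 8.715e+04/6.237e+05 = 0.140.

ΔP_A/ΔP_B ≈ 0.140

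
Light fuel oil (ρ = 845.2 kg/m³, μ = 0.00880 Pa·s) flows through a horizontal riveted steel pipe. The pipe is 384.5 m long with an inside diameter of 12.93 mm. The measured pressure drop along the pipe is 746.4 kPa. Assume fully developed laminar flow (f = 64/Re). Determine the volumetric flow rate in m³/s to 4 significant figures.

For laminar flow, f = 64/Re with Re = ρVD/μ, so Darcy-Weisbach reduces to ΔP = 32μLV/D². Solving for V: V = ΔP·D²/(32μL) = 7.464e+05·(0.01293)²/(32·0.0088·384.5) = 1.152 m/s.
Check: Re = ρVD/μ = 845.2·1.152·0.01293/0.0088 = 1431 < 2300, so the laminar assumption holds.
Q = V·A = 1.152·(π/4·0.01293²) = 0.0001513 m³/s = 1.513×10^-4 m³/s.

Q ≈ 1.513×10^-4 m³/s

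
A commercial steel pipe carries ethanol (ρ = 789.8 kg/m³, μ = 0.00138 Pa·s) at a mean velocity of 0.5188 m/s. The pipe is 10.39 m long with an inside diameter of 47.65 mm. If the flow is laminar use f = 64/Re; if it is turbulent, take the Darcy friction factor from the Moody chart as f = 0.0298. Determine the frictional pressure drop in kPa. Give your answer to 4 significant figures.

ΔP ≈ 0.6906 kPa

Reynolds number Re = ρVD/μ = 789.8 · 0.5188 · 0.04765 / 0.00138 = 1.415e+04.
Re > 4000 → turbulent; use the Moody-chart value f = 0.0298.
Darcy-Weisbach: ΔP = f(L/D)(ρV²/2) = 0.0298·(10.39/0.04765)·(789.8·0.5188²/2) = 0.0298·218·106.3 = 690.6 Pa.
ΔP = 690.6 Pa = 0.6906 kPa.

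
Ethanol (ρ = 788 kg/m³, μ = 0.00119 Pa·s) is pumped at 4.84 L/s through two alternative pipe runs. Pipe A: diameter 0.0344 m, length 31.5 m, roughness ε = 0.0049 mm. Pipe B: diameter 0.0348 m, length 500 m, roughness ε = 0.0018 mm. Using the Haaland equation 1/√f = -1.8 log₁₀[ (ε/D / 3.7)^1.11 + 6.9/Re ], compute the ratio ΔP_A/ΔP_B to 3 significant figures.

Pipe A: V = Q/A = 0.00484/0.0009294 = 5.208 m/s; Re = 1.186e+05; ε/D = 0.000142; Haaland → f = 0.01792; ΔP_A = f(L/D)(ρV²/2) = 1.753e+05 Pa.
Pipe B: V = Q/A = 0.00484/0.0009511 = 5.089 m/s; Re = 1.173e+05; ε/D = 5.17e-05; Haaland → f = 0.01749; ΔP_B = f(L/D)(ρV²/2) = 2.563e+06 Pa.
ΔP_A/ΔP_B = 1.753e+05/2.563e+06 = 0.0684.

ΔP_A/ΔP_B ≈ 0.0684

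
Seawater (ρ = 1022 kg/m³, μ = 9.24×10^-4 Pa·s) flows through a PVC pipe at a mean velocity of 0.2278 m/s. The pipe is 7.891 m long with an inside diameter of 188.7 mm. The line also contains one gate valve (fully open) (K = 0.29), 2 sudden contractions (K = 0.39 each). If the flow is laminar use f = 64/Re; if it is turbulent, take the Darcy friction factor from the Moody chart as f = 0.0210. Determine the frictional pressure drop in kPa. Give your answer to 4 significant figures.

ΔP ≈ 0.05166 kPa

Reynolds number Re = ρVD/μ = 1022 · 0.2278 · 0.1887 / 0.000924 = 4.754e+04.
Re > 4000 → turbulent; use the Moody-chart value f = 0.0210.
Total minor-loss coefficient ΣK = 1·0.29 + 2·0.39 = 1.07.
ΔP = [f·L/D + ΣK]·(ρV²/2) = [0.021·7.891/0.1887 + 1.07]·(1022·0.2278²/2) = [0.8782 + 1.07]·26.52 = 51.66 Pa.
ΔP = 51.66 Pa = 0.05166 kPa.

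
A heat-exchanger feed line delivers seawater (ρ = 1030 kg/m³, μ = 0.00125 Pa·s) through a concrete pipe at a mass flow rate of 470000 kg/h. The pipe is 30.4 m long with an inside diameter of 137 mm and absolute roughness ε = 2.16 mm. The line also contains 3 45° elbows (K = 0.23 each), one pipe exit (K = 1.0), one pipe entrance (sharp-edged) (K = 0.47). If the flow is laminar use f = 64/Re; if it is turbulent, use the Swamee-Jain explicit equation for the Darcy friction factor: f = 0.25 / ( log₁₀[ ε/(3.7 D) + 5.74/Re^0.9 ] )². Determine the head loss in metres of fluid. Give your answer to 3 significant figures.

ṁ = 470000 kg/h = 470000/3600 = 130.6 kg/s.
A = πD²/4 = π(0.137)²/4 = 0.01474 m²; mean velocity V = ṁ/(ρA) = 130.6/(1030 · 0.01474) = 8.599 m/s.
Reynolds number Re = ρVD/μ = 1030 · 8.599 · 0.137 / 0.00125 = 9.707e+05.
Re > 4000 → turbulent. Relative roughness ε/D = 0.00216/0.137 = 0.0158. Swamee-Jain: f = 0.25/(log₁₀[0.0158/3.7 + 5.74/9.707e+05^0.9])² = 0.25/(log₁₀[0.00426 + 2.35e-05])² = 0.25/(-2.368)² = 0.04458.
Total minor-loss coefficient ΣK = 3·0.23 + 1·1 + 1·0.47 = 2.16.
ΔP = [f·L/D + ΣK]·(ρV²/2) = [0.04458·30.4/0.137 + 2.16]·(1030·8.599²/2) = [9.892 + 2.16]·3.808e+04 = 4.589e+05 Pa.
Head loss h_f = ΔP/(ρg) = 4.589e+05/(1030·9.81) = 45.4 m.

h_f ≈ 45.4 m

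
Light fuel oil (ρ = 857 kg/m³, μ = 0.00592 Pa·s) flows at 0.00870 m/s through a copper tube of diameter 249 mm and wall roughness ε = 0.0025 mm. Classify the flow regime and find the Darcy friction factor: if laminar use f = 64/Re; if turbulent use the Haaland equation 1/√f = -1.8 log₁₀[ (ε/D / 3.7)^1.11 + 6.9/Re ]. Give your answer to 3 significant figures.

f ≈ 0.204

Re = ρVD/μ = 857·0.0087·0.249/0.00592 = 313.6.
Re < 2300 → laminar, so f = 64/Re = 0.2041 (roughness is irrelevant in laminar flow).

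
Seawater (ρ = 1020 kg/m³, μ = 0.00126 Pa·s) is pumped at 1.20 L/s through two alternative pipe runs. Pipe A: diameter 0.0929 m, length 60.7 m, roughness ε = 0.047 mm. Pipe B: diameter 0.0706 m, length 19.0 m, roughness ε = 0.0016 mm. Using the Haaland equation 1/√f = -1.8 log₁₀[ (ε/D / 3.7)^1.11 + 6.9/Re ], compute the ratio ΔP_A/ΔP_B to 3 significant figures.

ΔP_A/ΔP_B ≈ 0.891

Pipe A: V = Q/A = 0.0012/0.006778 = 0.177 m/s; Re = 1.331e+04; ε/D = 0.000506; Haaland → f = 0.02932; ΔP_A = f(L/D)(ρV²/2) = 306.2 Pa.
Pipe B: V = Q/A = 0.0012/0.003915 = 0.3065 m/s; Re = 1.752e+04; ε/D = 2.27e-05; Haaland → f = 0.02665; ΔP_B = f(L/D)(ρV²/2) = 343.8 Pa.
ΔP_A/ΔP_B = 306.2/343.8 = 0.891.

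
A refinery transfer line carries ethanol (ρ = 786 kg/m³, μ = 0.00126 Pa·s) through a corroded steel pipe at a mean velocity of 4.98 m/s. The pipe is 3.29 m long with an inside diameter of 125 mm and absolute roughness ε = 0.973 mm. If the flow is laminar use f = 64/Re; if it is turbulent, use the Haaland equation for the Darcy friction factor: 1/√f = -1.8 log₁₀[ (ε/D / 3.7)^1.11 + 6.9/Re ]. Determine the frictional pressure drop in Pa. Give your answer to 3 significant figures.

ΔP ≈ 9010 Pa

Reynolds number Re = ρVD/μ = 786 · 4.98 · 0.125 / 0.00126 = 3.883e+05.
Re > 4000 → turbulent. Relative roughness ε/D = 0.000973/0.125 = 0.00778. Haaland: 1/√f = -1.8 log₁₀[(0.00778/3.7)^1.11 + 6.9/3.883e+05] = -1.8 log₁₀[0.00107 + 1.78e-05] = 5.336, so f = 0.03512.
Darcy-Weisbach: ΔP = f(L/D)(ρV²/2) = 0.03512·(3.29/0.125)·(786·4.98²/2) = 0.03512·26.32·9747 = 9010 Pa.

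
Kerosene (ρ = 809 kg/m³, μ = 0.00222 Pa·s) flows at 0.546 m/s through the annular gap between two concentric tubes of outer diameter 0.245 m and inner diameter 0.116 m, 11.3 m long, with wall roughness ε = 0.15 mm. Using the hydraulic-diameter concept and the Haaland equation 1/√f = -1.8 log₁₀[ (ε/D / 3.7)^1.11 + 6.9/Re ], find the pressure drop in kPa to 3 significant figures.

ΔP ≈ 0.282 kPa

Hydraulic diameter D_h = 4A/P = D_o - D_i = 0.245 - 0.116 = 0.129 m.
Re = ρVD_h/μ = 809·0.546·0.129/0.00222 = 2.567e+04.
ε/D_h = 0.00015/0.129 = 0.00116; Haaland gives 1/√f = -1.8 log₁₀[0.000129+0.000269] = 6.12, so f = 0.0267.
ΔP = f(L/D_h)(ρV²/2) = 0.0267·11.3/0.129·120.6 = 282.1 Pa.
ΔP = 0.282 kPa.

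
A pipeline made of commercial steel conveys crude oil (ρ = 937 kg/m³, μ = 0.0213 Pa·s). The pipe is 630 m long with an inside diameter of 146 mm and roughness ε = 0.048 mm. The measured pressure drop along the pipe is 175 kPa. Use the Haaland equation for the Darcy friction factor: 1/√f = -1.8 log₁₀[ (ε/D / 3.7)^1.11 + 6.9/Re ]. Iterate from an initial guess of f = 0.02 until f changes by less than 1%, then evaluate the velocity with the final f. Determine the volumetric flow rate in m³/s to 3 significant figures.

Rearranging Darcy-Weisbach: V = √(2·ΔP·D/(f·L·ρ)). With ε/D = 4.8e-05/0.146 = 0.000329, iterate starting from f = 0.02:
  f = 0.02 → V = √(2·1.75e+05·0.146/(0.02·630·937)) = 2.08 m/s; Re = ρVD/μ = 1.336e+04; f → 0.02902
  f = 0.02902 → V = 1.727 m/s; Re = 1.109e+04; f → 0.03044
  f = 0.03044 → V = 1.686 m/s; Re = 1.083e+04; f → 0.03062
Converged (Δf/f < 1%). With the final f = 0.03062: V = √(2·1.75e+05·0.146/(0.03062·630·937)) = 1.681 m/s.
Q = V·A = 1.681·(π/4·0.146²) = 0.02815 m³/s = 0.0281 m³/s.

Q ≈ 0.0281 m³/s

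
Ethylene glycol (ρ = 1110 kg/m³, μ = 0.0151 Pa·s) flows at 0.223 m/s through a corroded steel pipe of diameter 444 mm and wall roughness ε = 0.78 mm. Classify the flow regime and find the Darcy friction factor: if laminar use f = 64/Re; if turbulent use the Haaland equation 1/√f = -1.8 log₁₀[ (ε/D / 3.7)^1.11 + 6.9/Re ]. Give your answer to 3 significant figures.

Re = ρVD/μ = 1110·0.223·0.444/0.0151 = 7278.
Re > 4000 → turbulent. ε/D = 0.00078/0.444 = 0.00176; Haaland: 1/√f = -1.8 log₁₀[0.000205 + 0.000948] = 5.289, so f = 0.03575.

f ≈ 0.0357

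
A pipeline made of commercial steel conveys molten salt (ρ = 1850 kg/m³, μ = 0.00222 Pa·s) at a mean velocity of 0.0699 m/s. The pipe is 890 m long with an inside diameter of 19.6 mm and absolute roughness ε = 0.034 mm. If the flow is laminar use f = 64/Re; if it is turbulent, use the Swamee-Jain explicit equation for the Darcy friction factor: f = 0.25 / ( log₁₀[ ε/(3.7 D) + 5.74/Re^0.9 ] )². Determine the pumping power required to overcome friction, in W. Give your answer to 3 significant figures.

P ≈ 0.243 W

Reynolds number Re = ρVD/μ = 1850 · 0.0699 · 0.0196 / 0.00222 = 1142.
Re < 2300 → laminar flow, so f = 64/Re = 64/1142 = 0.05606 (the turbulent correlation is not needed).
Darcy-Weisbach: ΔP = f(L/D)(ρV²/2) = 0.05606·(890/0.0196)·(1850·0.0699²/2) = 0.05606·4.541e+04·4.52 = 1.15e+04 Pa.
Q = V·A = 0.0699·0.0003017 = 2.109e-05 m³/s.
Pumping power P = QΔP = 2.109e-05·1.15e+04 = 0.2426 W = 0.243 W.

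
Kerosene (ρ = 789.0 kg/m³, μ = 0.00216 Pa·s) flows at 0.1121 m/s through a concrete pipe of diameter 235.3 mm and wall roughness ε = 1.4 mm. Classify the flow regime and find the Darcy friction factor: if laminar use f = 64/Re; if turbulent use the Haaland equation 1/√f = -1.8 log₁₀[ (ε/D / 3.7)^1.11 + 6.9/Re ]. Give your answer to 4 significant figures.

f ≈ 0.03877

Re = ρVD/μ = 789·0.1121·0.2353/0.00216 = 9635.
Re > 4000 → turbulent. ε/D = 0.0014/0.2353 = 0.00595; Haaland: 1/√f = -1.8 log₁₀[0.000792 + 0.000716] = 5.079, so f = 0.03877.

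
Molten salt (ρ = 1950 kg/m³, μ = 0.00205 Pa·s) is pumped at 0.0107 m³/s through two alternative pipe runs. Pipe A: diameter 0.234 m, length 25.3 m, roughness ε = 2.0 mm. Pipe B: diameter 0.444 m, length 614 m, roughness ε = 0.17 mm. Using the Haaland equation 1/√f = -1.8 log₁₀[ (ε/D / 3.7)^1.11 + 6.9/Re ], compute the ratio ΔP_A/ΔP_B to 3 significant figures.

ΔP_A/ΔP_B ≈ 1.55

Pipe A: V = Q/A = 0.0107/0.04301 = 0.2488 m/s; Re = 5.538e+04; ε/D = 0.00855; Haaland → f = 0.03713; ΔP_A = f(L/D)(ρV²/2) = 242.3 Pa.
Pipe B: V = Q/A = 0.0107/0.1548 = 0.06911 m/s; Re = 2.919e+04; ε/D = 0.000383; Haaland → f = 0.02432; ΔP_B = f(L/D)(ρV²/2) = 156.6 Pa.
ΔP_A/ΔP_B = 242.3/156.6 = 1.55.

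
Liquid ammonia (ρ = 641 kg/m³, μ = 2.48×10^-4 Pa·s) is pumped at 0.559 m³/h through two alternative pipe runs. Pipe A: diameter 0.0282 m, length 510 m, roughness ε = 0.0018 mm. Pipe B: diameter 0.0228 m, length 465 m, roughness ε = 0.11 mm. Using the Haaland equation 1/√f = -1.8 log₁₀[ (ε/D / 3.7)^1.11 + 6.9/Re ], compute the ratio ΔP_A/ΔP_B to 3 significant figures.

Pipe A: V = Q/A = 0.0001553/0.0006246 = 0.2486 m/s; Re = 1.812e+04; ε/D = 6.38e-05; Haaland → f = 0.02649; ΔP_A = f(L/D)(ρV²/2) = 9490 Pa.
Pipe B: V = Q/A = 0.0001553/0.0004083 = 0.3803 m/s; Re = 2.241e+04; ε/D = 0.00482; Haaland → f = 0.03364; ΔP_B = f(L/D)(ρV²/2) = 3.181e+04 Pa.
ΔP_A/ΔP_B = 9490/3.181e+04 = 0.298.

ΔP_A/ΔP_B ≈ 0.298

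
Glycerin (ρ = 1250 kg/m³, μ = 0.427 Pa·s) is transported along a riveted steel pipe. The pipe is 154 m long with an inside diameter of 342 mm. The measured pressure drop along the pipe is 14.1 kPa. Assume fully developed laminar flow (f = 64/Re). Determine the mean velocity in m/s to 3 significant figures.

V ≈ 0.784 m/s

For laminar flow, f = 64/Re with Re = ρVD/μ, so Darcy-Weisbach reduces to ΔP = 32μLV/D². Solving for V: V = ΔP·D²/(32μL) = 1.41e+04·(0.342)²/(32·0.427·154) = 0.7837 m/s.
Check: Re = ρVD/μ = 1250·0.7837·0.342/0.427 = 784.7 < 2300, so the laminar assumption holds.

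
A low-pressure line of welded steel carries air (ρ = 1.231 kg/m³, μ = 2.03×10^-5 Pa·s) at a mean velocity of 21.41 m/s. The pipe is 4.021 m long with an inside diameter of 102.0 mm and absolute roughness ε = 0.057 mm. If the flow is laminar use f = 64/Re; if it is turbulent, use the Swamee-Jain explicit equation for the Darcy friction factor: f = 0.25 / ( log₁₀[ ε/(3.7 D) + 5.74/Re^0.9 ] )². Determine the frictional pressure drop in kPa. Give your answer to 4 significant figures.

Reynolds number Re = ρVD/μ = 1.231 · 21.41 · 0.102 / 2.03e-05 = 1.324e+05.
Re > 4000 → turbulent. Relative roughness ε/D = 5.7e-05/0.102 = 0.000559. Swamee-Jain: f = 0.25/(log₁₀[0.000559/3.7 + 5.74/1.324e+05^0.9])² = 0.25/(log₁₀[0.000151 + 0.000141])² = 0.25/(-3.535)² = 0.02001.
Darcy-Weisbach: ΔP = f(L/D)(ρV²/2) = 0.02001·(4.021/0.102)·(1.231·21.41²/2) = 0.02001·39.42·282.1 = 222.6 Pa.
ΔP = 222.6 Pa = 0.2226 kPa.

ΔP ≈ 0.2226 kPa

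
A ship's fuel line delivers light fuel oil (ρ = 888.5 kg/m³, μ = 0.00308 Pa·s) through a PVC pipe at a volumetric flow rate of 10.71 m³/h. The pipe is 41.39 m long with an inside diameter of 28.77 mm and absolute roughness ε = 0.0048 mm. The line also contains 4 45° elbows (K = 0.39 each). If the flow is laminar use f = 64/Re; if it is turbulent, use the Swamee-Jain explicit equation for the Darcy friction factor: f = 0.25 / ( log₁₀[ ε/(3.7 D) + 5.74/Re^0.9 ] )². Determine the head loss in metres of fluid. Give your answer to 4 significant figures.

h_f ≈ 36.50 m

Q = 10.71 m³/h = 10.71/3600 = 0.002975 m³/s.
Cross-sectional area A = πD²/4 = π(0.02877)²/4 = 0.0006501 m²; mean velocity V = Q/A = 0.002975/0.0006501 = 4.576 m/s.
Reynolds number Re = ρVD/μ = 888.5 · 4.576 · 0.02877 / 0.00308 = 3.798e+04.
Re > 4000 → turbulent. Relative roughness ε/D = 4.8e-06/0.02877 = 0.000167. Swamee-Jain: f = 0.25/(log₁₀[0.000167/3.7 + 5.74/3.798e+04^0.9])² = 0.25/(log₁₀[4.51e-05 + 0.000434])² = 0.25/(-3.32)² = 0.02268.
Total minor-loss coefficient ΣK = 4·0.39 = 1.56.
ΔP = [f·L/D + ΣK]·(ρV²/2) = [0.02268·41.39/0.02877 + 1.56]·(888.5·4.576²/2) = [32.64 + 1.56]·9304 = 3.181e+05 Pa.
Head loss h_f = ΔP/(ρg) = 3.181e+05/(888.5·9.81) = 36.50 m.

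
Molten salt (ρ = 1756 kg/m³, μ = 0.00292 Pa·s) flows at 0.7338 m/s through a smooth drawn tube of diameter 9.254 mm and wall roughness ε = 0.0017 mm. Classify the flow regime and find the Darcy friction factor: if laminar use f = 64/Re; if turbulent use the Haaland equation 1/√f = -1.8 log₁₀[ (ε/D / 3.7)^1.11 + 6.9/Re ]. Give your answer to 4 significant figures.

f ≈ 0.04029

Re = ρVD/μ = 1756·0.7338·0.009254/0.00292 = 4084.
Re > 4000 → turbulent. ε/D = 1.7e-06/0.009254 = 0.000184; Haaland: 1/√f = -1.8 log₁₀[1.67e-05 + 0.00169] = 4.982, so f = 0.04029.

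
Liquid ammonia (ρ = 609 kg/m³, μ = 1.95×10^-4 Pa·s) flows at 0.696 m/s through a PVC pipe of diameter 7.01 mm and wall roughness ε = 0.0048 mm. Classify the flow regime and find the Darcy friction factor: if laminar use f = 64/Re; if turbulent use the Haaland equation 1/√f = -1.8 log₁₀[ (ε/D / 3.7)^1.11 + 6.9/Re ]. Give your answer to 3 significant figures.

Re = ρVD/μ = 609·0.696·0.00701/0.000195 = 1.524e+04.
Re > 4000 → turbulent. ε/D = 4.8e-06/0.00701 = 0.000685; Haaland: 1/√f = -1.8 log₁₀[7.19e-05 + 0.000453] = 5.904, so f = 0.02869.

f ≈ 0.0287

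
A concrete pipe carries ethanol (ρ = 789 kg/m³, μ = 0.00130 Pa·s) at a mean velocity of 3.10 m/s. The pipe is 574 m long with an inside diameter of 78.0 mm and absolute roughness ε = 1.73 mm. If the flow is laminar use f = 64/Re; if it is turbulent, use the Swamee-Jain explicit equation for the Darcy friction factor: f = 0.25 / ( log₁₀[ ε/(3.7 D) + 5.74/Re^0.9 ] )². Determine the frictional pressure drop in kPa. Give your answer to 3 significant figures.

Reynolds number Re = ρVD/μ = 789 · 3.1 · 0.078 / 0.0013 = 1.468e+05.
Re > 4000 → turbulent. Relative roughness ε/D = 0.00173/0.078 = 0.0222. Swamee-Jain: f = 0.25/(log₁₀[0.0222/3.7 + 5.74/1.468e+05^0.9])² = 0.25/(log₁₀[0.00599 + 0.000129])² = 0.25/(-2.213)² = 0.05105.
Darcy-Weisbach: ΔP = f(L/D)(ρV²/2) = 0.05105·(574/0.078)·(789·3.1²/2) = 0.05105·7359·3791 = 1.424e+06 Pa.
ΔP = 1.424e+06 Pa = 1420 kPa.

ΔP ≈ 1420 kPa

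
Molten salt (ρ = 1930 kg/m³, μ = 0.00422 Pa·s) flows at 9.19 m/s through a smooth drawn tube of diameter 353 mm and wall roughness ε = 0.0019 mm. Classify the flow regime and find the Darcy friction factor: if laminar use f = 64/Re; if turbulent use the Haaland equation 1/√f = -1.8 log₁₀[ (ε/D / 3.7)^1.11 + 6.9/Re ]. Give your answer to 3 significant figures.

Re = ρVD/μ = 1930·9.19·0.353/0.00422 = 1.484e+06.
Re > 4000 → turbulent. ε/D = 1.9e-06/0.353 = 5.38e-06; Haaland: 1/√f = -1.8 log₁₀[3.32e-07 + 4.65e-06] = 9.545, so f = 0.01098.

f ≈ 0.0110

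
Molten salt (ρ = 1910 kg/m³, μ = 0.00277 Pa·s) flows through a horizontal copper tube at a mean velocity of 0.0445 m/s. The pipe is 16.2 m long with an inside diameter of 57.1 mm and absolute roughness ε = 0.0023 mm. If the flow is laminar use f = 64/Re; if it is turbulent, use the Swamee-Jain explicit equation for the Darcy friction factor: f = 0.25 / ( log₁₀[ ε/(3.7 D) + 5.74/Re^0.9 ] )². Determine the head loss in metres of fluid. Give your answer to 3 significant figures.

Reynolds number Re = ρVD/μ = 1910 · 0.0445 · 0.0571 / 0.00277 = 1752.
Re < 2300 → laminar flow, so f = 64/Re = 64/1752 = 0.03653 (the turbulent correlation is not needed).
Darcy-Weisbach: ΔP = f(L/D)(ρV²/2) = 0.03653·(16.2/0.0571)·(1910·0.0445²/2) = 0.03653·283.7·1.891 = 19.6 Pa.
Head loss h_f = ΔP/(ρg) = 19.6/(1910·9.81) = 0.00105 m.

h_f ≈ 0.00105 m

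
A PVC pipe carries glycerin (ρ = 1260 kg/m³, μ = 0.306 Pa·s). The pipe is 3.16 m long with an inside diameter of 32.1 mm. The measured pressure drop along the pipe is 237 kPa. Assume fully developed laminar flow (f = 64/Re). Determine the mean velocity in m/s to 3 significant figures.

V ≈ 7.89 m/s

For laminar flow, f = 64/Re with Re = ρVD/μ, so Darcy-Weisbach reduces to ΔP = 32μLV/D². Solving for V: V = ΔP·D²/(32μL) = 2.37e+05·(0.0321)²/(32·0.306·3.16) = 7.892 m/s.
Check: Re = ρVD/μ = 1260·7.892·0.0321/0.306 = 1043 < 2300, so the laminar assumption holds.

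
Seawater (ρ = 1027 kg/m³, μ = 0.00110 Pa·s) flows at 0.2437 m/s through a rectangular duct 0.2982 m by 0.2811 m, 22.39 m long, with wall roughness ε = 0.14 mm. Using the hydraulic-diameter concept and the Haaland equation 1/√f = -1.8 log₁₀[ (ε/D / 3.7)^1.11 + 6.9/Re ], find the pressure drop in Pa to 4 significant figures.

Hydraulic diameter D_h = 4A/P = 4·(0.2982·0.2811)/(2·(0.2982+0.2811)) = 0.3353/1.159 = 0.2894 m.
Re = ρVD_h/μ = 1027·0.2437·0.2894/0.0011 = 6.585e+04.
ε/D_h = 0.00014/0.2894 = 0.000484; Haaland gives 1/√f = -1.8 log₁₀[4.89e-05+0.000105] = 6.864, so f = 0.02122.
ΔP = f(L/D_h)(ρV²/2) = 0.02122·22.39/0.2894·30.5 = 50.08 Pa.

ΔP ≈ 50.08 Pa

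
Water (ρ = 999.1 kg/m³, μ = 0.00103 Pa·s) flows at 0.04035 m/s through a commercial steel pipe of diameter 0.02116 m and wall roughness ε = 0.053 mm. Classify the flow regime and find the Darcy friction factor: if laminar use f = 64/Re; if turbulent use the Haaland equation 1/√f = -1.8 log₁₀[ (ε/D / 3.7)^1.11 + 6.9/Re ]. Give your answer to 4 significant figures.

Re = ρVD/μ = 999.1·0.04035·0.02116/0.00103 = 828.2.
Re < 2300 → laminar, so f = 64/Re = 0.07728 (roughness is irrelevant in laminar flow).

f ≈ 0.07728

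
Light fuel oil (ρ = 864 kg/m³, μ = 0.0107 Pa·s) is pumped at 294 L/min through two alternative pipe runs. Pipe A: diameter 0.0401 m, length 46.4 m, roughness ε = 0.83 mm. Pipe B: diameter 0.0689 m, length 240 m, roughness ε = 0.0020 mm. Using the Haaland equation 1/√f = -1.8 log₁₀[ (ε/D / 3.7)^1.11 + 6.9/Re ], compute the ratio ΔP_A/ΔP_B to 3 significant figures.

ΔP_A/ΔP_B ≈ 4.48

Pipe A: V = Q/A = 0.0049/0.001263 = 3.88 m/s; Re = 1.256e+04; ε/D = 0.0207; Haaland → f = 0.05225; ΔP_A = f(L/D)(ρV²/2) = 3.932e+05 Pa.
Pipe B: V = Q/A = 0.0049/0.003728 = 1.314 m/s; Re = 7312; ε/D = 2.9e-05; Haaland → f = 0.03375; ΔP_B = f(L/D)(ρV²/2) = 8.771e+04 Pa.
ΔP_A/ΔP_B = 3.932e+05/8.771e+04 = 4.48.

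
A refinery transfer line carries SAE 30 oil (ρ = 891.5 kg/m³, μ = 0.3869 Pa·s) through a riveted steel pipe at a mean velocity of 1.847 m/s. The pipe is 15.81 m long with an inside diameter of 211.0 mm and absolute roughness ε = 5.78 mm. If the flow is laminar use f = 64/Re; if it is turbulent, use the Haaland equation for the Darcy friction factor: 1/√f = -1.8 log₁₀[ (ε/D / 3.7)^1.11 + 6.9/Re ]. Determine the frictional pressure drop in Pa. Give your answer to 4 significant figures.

Reynolds number Re = ρVD/μ = 891.5 · 1.847 · 0.211 / 0.387 = 898.
Re < 2300 → laminar flow, so f = 64/Re = 64/898 = 0.07127 (the turbulent correlation is not needed).
Darcy-Weisbach: ΔP = f(L/D)(ρV²/2) = 0.07127·(15.81/0.211)·(891.5·1.847²/2) = 0.07127·74.93·1521 = 8120 Pa.

ΔP ≈ 8120 Pa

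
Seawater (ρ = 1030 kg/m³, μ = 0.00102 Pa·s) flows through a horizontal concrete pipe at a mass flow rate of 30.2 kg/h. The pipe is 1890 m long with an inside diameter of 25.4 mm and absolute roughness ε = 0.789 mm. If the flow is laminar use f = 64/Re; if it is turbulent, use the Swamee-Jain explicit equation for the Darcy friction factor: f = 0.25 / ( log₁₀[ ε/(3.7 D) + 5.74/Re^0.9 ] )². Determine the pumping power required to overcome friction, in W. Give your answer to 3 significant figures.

ṁ = 30.2 kg/h = 30.2/3600 = 0.008389 kg/s.
A = πD²/4 = π(0.0254)²/4 = 0.0005067 m²; mean velocity V = ṁ/(ρA) = 0.008389/(1030 · 0.0005067) = 0.01607 m/s.
Reynolds number Re = ρVD/μ = 1030 · 0.01607 · 0.0254 / 0.00102 = 412.3.
Re < 2300 → laminar flow, so f = 64/Re = 64/412.3 = 0.1552 (the turbulent correlation is not needed).
Darcy-Weisbach: ΔP = f(L/D)(ρV²/2) = 0.1552·(1890/0.0254)·(1030·0.01607²/2) = 0.1552·7.441e+04·0.1331 = 1537 Pa.
Q = ṁ/ρ = 0.008389/1030 = 8.145e-06 m³/s.
Pumping power P = QΔP = 8.145e-06·1537 = 0.01252 W = 0.0125 W.

P ≈ 0.0125 W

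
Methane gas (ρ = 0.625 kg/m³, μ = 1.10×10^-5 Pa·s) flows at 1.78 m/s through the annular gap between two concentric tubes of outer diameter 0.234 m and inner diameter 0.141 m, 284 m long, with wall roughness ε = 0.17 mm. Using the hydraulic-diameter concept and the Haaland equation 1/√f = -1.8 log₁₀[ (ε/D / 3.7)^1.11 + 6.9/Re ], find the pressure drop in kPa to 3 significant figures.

Hydraulic diameter D_h = 4A/P = D_o - D_i = 0.234 - 0.141 = 0.093 m.
Re = ρVD_h/μ = 0.625·1.78·0.093/1.1e-05 = 9406.
ε/D_h = 0.00017/0.093 = 0.00183; Haaland gives 1/√f = -1.8 log₁₀[0.000214+0.000734] = 5.442, so f = 0.03376.
ΔP = f(L/D_h)(ρV²/2) = 0.03376·284/0.093·0.9901 = 102.1 Pa.
ΔP = 0.102 kPa.

ΔP ≈ 0.102 kPa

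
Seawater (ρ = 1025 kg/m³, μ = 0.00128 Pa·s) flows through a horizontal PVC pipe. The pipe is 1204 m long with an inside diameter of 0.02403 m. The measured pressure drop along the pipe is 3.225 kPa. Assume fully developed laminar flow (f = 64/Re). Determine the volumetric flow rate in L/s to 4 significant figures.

For laminar flow, f = 64/Re with Re = ρVD/μ, so Darcy-Weisbach reduces to ΔP = 32μLV/D². Solving for V: V = ΔP·D²/(32μL) = 3225·(0.02403)²/(32·0.00128·1204) = 0.03776 m/s.
Check: Re = ρVD/μ = 1025·0.03776·0.02403/0.00128 = 726.6 < 2300, so the laminar assumption holds.
Q = V·A = 0.03776·(π/4·0.02403²) = 1.713e-05 m³/s = 0.01713 L/s.

Q ≈ 0.01713 L/s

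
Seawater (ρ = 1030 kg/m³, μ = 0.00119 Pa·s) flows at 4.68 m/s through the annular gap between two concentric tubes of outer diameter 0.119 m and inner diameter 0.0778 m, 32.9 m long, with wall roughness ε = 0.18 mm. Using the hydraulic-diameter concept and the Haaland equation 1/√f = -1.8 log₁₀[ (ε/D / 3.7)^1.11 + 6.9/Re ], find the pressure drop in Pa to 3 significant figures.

Hydraulic diameter D_h = 4A/P = D_o - D_i = 0.119 - 0.0778 = 0.0412 m.
Re = ρVD_h/μ = 1030·4.68·0.0412/0.00119 = 1.669e+05.
ε/D_h = 0.00018/0.0412 = 0.00437; Haaland gives 1/√f = -1.8 log₁₀[0.000562+4.13e-05] = 5.794, so f = 0.02978.
ΔP = f(L/D_h)(ρV²/2) = 0.02978·32.9/0.0412·1.128e+04 = 2.683e+05 Pa.

ΔP ≈ 268000 Pa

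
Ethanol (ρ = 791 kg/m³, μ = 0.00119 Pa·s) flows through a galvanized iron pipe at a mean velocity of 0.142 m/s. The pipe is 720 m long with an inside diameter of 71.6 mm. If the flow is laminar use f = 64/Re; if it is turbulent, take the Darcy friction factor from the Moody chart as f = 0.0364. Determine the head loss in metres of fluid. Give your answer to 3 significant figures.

h_f ≈ 0.376 m

Reynolds number Re = ρVD/μ = 791 · 0.142 · 0.0716 / 0.00119 = 6758.
Re > 4000 → turbulent; use the Moody-chart value f = 0.0364.
Darcy-Weisbach: ΔP = f(L/D)(ρV²/2) = 0.0364·(720/0.0716)·(791·0.142²/2) = 0.0364·1.006e+04·7.975 = 2919 Pa.
Head loss h_f = ΔP/(ρg) = 2919/(791·9.81) = 0.376 m.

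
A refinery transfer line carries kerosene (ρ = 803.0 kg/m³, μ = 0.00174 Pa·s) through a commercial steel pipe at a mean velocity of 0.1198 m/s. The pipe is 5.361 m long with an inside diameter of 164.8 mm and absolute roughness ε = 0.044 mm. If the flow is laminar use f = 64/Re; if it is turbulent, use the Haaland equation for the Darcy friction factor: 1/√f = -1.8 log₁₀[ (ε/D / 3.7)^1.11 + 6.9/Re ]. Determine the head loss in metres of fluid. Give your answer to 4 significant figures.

h_f ≈ 7.611×10^-4 m

Reynolds number Re = ρVD/μ = 803 · 0.1198 · 0.1648 / 0.00174 = 9111.
Re > 4000 → turbulent. Relative roughness ε/D = 4.4e-05/0.1648 = 0.000267. Haaland: 1/√f = -1.8 log₁₀[(0.000267/3.7)^1.11 + 6.9/9111] = -1.8 log₁₀[2.53e-05 + 0.000757] = 5.592, so f = 0.03198.
Darcy-Weisbach: ΔP = f(L/D)(ρV²/2) = 0.03198·(5.361/0.1648)·(803·0.1198²/2) = 0.03198·32.53·5.762 = 5.995 Pa.
Head loss h_f = ΔP/(ρg) = 5.995/(803·9.81) = 7.611×10^-4 m.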